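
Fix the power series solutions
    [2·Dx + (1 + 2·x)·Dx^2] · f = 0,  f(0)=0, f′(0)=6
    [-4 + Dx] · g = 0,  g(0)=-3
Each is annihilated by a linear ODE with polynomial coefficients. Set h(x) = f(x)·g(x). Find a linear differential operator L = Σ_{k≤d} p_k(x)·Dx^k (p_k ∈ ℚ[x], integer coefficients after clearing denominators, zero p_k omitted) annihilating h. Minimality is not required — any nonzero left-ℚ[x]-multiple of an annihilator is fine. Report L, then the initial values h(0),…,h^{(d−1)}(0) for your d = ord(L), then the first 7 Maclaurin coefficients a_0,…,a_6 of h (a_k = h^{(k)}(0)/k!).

L = (8 + 32·x) + (-6 - 16·x)·Dx + (1 + 2·x)·Dx^2  (order 2).
h: a_k = 0, -18, -54, -96, -108, -528/5, -64, …
ICs: h(0) = 0, h′(0) = -18.

f: a_k = 0, 6, -6, 8, -12, 96/5, -32, …
g: a_k = -3, -12, -24, -32, -32, -128/5, -256/15, …
Product ⇒ symmetric product L₀, ord ≤ 2.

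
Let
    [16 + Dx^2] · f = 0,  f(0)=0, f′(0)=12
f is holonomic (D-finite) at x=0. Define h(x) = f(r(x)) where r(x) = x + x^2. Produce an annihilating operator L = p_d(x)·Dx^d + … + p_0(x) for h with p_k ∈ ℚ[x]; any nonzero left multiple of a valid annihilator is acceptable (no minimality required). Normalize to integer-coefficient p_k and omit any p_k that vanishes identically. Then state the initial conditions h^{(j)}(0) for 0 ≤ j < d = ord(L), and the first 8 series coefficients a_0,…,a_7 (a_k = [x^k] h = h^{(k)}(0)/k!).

L = (16 + 96·x + 192·x^2 + 128·x^3) - 2·Dx + (1 + 2·x)·Dx^2  (order 2).
h: a_k = 0, 12, 12, -32, -96, -352/5, 96, 25856/105, …
ICs: h(0) = 0, h′(0) = 12.

f: a_k = 0, 12, 0, -32, 0, 128/5, 0, -1024/105, …
Substitute x→r, Dx→(1/r')Dx; clear ⇒ L₀.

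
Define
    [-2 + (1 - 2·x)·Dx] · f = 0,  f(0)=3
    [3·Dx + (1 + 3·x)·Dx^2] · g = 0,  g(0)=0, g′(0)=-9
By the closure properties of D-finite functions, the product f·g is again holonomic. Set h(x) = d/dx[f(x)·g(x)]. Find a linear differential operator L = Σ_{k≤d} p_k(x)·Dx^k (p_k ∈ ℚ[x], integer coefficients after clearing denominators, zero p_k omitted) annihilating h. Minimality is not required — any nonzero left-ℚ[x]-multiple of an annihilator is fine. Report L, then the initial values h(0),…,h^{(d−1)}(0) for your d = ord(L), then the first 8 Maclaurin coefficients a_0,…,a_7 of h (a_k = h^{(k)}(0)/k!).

L = 24 + 30·x·Dx + (-1 - x + 6·x^2)·Dx^2  (order 2).
h: a_k = -27, -27, -324, -135, -5049/2, 2511/5, -92556/5, 585819/35, …
ICs: h(0) = -27, h′(0) = -27.

f: a_k = 3, 6, 12, 24, 48, 96, 192, 384, …
g: a_k = 0, -9, 27/2, -27, 243/4, -729/5, 729/2, -6561/7, …
Product ⇒ symmetric product L₀, ord ≤ 2.
h₀' ⇒ L via d/dx closure of L₀.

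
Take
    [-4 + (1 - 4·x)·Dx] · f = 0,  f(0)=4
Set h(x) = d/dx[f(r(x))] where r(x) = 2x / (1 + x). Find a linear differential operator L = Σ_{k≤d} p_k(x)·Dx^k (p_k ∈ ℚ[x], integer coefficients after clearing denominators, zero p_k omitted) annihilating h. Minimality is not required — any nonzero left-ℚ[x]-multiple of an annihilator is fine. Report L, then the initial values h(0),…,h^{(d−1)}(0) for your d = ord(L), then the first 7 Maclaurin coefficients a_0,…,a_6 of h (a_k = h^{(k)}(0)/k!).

L = 14 + (-1 + 7·x)·Dx  (order 1).
h: a_k = 32, 448, 4704, 43904, 384160, 3226944, 26353376, …
ICs: h(0) = 32.

f: a_k = 4, 16, 64, 256, 1024, 4096, 16384, …
L₀ from L_f via x↦r, Dx↦r'^{-1}Dx.
Derive L from L₀ (diff closure).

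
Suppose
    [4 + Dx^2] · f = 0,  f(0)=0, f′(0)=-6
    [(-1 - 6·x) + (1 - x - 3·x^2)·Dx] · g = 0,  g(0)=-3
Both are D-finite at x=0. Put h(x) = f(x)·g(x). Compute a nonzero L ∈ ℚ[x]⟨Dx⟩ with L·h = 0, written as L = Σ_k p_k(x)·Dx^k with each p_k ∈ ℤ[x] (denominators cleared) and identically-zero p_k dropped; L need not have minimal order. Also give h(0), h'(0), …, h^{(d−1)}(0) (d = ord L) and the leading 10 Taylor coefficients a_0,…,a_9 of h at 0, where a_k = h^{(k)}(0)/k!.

f: a_k = 0, -6, 0, 4, 0, -4/5, 0, 8/105, 0, -4/945, …
g: a_k = -3, -3, -12, -21, -57, -120, -291, -651, -1524, -3477, …
h₀=f·g: eliminate ⇒ L₀, order ≤ 2·1.
L = (2 + 4·x + 12·x^2) + (2 + 12·x)·Dx + (-1 + x + 3·x^2)·Dx^2  (order 2).
h: a_k = 0, 18, 18, 60, 114, 1482/5, 3192/5, 53458/35, 24098/7, 505556/63, …
ICs: h(0) = 0, h′(0) = 18.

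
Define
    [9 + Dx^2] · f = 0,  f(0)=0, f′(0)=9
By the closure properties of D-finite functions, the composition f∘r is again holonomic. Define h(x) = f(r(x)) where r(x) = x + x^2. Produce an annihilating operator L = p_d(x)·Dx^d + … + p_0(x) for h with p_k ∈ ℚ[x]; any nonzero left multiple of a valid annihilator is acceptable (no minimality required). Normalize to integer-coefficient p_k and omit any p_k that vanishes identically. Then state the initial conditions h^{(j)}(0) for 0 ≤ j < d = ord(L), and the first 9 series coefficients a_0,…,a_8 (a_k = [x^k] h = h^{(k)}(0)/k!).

L = (9 + 54·x + 108·x^2 + 72·x^3) - 2·Dx + (1 + 2·x)·Dx^2  (order 2).
h: a_k = 0, 9, 9, -27/2, -81/2, -1377/40, 135/8, 33291/560, 4131/80, …
ICs: h(0) = 0, h′(0) = 9.

f: a_k = 0, 9, 0, -27/2, 0, 243/40, 0, -729/560, 0, …
Change of var in L_f (x↦r) gives L₀.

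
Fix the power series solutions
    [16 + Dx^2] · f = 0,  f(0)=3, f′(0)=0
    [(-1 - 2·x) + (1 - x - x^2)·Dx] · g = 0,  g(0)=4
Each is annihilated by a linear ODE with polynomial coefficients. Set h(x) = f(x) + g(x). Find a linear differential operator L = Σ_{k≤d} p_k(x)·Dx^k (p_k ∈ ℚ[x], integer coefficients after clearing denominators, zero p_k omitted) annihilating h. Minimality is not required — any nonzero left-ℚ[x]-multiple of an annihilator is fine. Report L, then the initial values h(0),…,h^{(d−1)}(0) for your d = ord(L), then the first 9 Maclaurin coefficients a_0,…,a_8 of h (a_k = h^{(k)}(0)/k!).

L = (-272 - 384·x + 352·x^2 - 192·x^3 - 640·x^4 - 256·x^5) + (160 - 368·x - 32·x^2 + 544·x^3 - 48·x^4 - 384·x^5 - 128·x^6)·Dx + (-17 - 24·x + 22·x^2 - 12·x^3 - 40·x^4 - 16·x^5)·Dx^2 + (10 - 23·x - 2·x^2 + 34·x^3 - 3·x^4 - 24·x^5 - 8·x^6)·Dx^3  (order 3).
h: a_k = 7, 4, -16, 12, 52, 32, 524/15, 84, 14792/105, …
ICs: h(0) = 7, h′(0) = 4, h′′(0) = -32.

f: a_k = 3, 0, -24, 0, 32, 0, -256/15, 0, 512/105, …
g: a_k = 4, 4, 8, 12, 20, 32, 52, 84, 136, …
Weyl lclm of L_f,L_g ⇒ L₀ (ord ≤ 3).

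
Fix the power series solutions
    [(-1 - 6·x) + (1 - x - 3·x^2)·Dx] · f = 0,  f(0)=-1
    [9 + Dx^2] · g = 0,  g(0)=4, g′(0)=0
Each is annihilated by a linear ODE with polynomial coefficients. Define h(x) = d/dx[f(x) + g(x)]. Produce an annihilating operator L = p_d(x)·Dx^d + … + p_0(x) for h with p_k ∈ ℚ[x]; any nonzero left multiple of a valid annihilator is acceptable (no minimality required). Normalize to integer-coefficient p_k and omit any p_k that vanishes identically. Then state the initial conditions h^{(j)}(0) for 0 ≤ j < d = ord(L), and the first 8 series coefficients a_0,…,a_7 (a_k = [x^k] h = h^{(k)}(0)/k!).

L = (1584 + 7614·x + 25326·x^2 + 15390·x^3 + 26730·x^4 + 13122·x^5 + 13122·x^6) + (-153 - 819·x + 918·x^2 + 2133·x^3 + 1620·x^4 + 3645·x^5 + 5103·x^6 + 4374·x^7)·Dx + (176 + 846·x + 2814·x^2 + 1710·x^3 + 2970·x^4 + 1458·x^5 + 1458·x^6)·Dx^2 + (-17 - 91·x + 102·x^2 + 237·x^3 + 180·x^4 + 405·x^5 + 567·x^6 + 486·x^7)·Dx^3  (order 3).
h: a_k = -1, -44, -21, -22, -200, -6063/10, -1519, -568231/140, …
ICs: h(0) = -1, h′(0) = -44, h′′(0) = -42.

f: a_k = -1, -1, -4, -7, -19, -40, -97, -217, …
g: a_k = 4, 0, -18, 0, 27/2, 0, -81/20, 0, …
f+g: L₀ = lclm(L_f,L_g), ord ≤ 1+2.
Derive L from L₀ (diff closure).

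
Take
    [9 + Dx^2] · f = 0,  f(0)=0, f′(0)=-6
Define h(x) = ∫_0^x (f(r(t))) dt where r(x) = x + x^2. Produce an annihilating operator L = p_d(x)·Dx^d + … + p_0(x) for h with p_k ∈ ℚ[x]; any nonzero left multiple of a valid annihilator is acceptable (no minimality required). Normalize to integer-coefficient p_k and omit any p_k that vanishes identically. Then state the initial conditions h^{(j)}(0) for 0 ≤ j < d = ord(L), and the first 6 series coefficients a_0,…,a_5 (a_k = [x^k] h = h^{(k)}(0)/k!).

L = (9 + 54·x + 108·x^2 + 72·x^3)·Dx - 2·Dx^2 + (1 + 2·x)·Dx^3  (order 3).
h: a_k = 0, 0, -3, -2, 9/4, 27/5, …
ICs: h(0) = 0, h′(0) = 0, h′′(0) = -6.

f: a_k = 0, -6, 0, 9, 0, -81/20, …
h₀=f(r): pull back L_f along r ⇒ L₀.
Integrate: L := L₀·Dx.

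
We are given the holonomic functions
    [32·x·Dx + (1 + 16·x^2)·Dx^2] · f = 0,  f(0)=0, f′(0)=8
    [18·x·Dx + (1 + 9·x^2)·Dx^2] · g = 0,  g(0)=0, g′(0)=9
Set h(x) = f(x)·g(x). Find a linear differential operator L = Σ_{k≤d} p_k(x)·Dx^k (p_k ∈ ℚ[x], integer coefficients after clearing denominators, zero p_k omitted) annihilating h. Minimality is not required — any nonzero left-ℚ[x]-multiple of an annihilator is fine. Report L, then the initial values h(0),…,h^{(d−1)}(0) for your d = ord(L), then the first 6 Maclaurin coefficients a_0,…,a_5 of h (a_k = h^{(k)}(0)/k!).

L = (-3456·x - 144000·x^3 - 1327104·x^5 + 4147200·x^7 + 71663616·x^9)·Dx + (-100 - 11532·x^2 - 259200·x^4 - 1161216·x^6 + 14515200·x^8 + 107495424·x^10)·Dx^2 + (-200·x - 7880·x^3 - 86400·x^5 + 194112·x^7 + 8294400·x^9 + 35831808·x^11)·Dx^3 + (-1 - 50·x^2 - 769·x^4 + 110736·x^8 + 1036800·x^10 + 2985984·x^12)·Dx^4  (order 4).
h: a_k = 0, 0, 72, 0, -600, 0, …
ICs: h(0) = 0, h′(0) = 0, h′′(0) = 144, h′′′(0) = 0.

f: a_k = 0, 8, 0, -128/3, 0, 2048/5, …
g: a_k = 0, 9, 0, -27, 0, 729/5, …
h₀=f·g: eliminate ⇒ L₀, order ≤ 2·2.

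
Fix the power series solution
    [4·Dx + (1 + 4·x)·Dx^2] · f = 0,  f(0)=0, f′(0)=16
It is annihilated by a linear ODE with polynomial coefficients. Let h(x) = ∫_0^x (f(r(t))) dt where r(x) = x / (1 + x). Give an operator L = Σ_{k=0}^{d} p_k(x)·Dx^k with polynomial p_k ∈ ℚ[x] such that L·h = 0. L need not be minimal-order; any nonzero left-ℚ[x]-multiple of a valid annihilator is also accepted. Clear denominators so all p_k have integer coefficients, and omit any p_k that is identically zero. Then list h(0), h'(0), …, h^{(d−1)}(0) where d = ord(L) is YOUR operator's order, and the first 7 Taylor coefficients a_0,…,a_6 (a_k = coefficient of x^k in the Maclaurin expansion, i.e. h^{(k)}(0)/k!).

L = (6 + 10·x)·Dx^2 + (1 + 6·x + 5·x^2)·Dx^3  (order 3).
h: a_k = 0, 0, 8, -16, 124/3, -624/5, 6248/15, …
ICs: h(0) = 0, h′(0) = 0, h′′(0) = 16.

f: a_k = 0, 16, -32, 256/3, -256, 4096/5, -8192/3, …
Substitute x→r, Dx→(1/r')Dx; clear ⇒ L₀.
∫: right-multiply L₀ by Dx.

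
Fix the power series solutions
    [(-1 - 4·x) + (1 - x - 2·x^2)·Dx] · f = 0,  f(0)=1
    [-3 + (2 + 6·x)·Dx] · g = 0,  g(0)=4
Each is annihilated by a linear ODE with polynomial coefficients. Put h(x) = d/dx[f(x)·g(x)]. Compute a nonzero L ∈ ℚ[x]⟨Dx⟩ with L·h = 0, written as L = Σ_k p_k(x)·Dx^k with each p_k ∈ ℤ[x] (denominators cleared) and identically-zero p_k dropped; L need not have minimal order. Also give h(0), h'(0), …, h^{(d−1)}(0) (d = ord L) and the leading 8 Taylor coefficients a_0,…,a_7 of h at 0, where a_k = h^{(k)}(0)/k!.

f: a_k = 1, 1, 3, 5, 11, 21, 43, 85, …
g: a_k = 4, 6, -9/2, 27/4, -405/32, 1701/64, -15309/256, 72171/512, …
L₀ := L_f ⊗_s L_g (sym. prod.), ord ≤ 1.
Derive L from L₀ (diff closure).
L = (27 + 282·x + 663·x^2 + 660·x^3 + 540·x^4) + (-10 - 42·x - 30·x^2 + 98·x^3 + 312·x^4 + 216·x^5)·Dx  (order 1).
h: a_k = 10, 27, 483/4, 1747/8, 51735/64, 162093/128, 2420495/512, 6175875/1024, …
ICs: h(0) = 10.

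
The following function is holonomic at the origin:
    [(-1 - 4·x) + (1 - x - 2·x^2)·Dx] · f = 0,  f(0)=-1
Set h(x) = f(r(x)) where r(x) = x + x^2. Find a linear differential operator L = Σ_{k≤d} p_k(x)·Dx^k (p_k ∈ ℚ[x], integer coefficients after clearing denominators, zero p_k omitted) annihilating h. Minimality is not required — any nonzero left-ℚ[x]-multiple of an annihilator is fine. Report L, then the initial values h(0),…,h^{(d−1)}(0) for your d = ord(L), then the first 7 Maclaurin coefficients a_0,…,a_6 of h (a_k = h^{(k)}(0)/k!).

f: a_k = -1, -1, -3, -5, -11, -21, -43, …
Substitute x→r, Dx→(1/r')Dx; clear ⇒ L₀.
L = (1 + 6·x + 12·x^2 + 8·x^3) + (-1 + x + 3·x^2 + 4·x^3 + 2·x^4)·Dx  (order 1).
h: a_k = -1, -1, -4, -11, -29, -80, -219, …
ICs: h(0) = -1.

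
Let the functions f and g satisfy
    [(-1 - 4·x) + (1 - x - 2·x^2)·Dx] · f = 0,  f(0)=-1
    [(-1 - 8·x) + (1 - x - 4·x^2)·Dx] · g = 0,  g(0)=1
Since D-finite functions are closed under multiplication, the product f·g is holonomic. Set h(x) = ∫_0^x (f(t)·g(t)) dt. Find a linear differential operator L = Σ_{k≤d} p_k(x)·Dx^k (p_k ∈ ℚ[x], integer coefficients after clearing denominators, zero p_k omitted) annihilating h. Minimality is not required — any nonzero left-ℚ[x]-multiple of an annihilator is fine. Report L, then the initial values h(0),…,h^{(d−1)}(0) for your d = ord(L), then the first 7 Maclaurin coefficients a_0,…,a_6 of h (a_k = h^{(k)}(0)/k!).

L = (-2 - 10·x + 18·x^2 + 32·x^3)·Dx + (1 - 2·x - 5·x^2 + 6·x^3 + 8·x^4)·Dx^2  (order 2).
h: a_k = 0, -1, -1, -3, -11/2, -69/5, -89/3, …
ICs: h(0) = 0, h′(0) = -1.

f: a_k = -1, -1, -3, -5, -11, -21, -43, …
g: a_k = 1, 1, 5, 9, 29, 65, 181, …
Product ⇒ symmetric product L₀, ord ≤ 1.
Integrate: L := L₀·Dx.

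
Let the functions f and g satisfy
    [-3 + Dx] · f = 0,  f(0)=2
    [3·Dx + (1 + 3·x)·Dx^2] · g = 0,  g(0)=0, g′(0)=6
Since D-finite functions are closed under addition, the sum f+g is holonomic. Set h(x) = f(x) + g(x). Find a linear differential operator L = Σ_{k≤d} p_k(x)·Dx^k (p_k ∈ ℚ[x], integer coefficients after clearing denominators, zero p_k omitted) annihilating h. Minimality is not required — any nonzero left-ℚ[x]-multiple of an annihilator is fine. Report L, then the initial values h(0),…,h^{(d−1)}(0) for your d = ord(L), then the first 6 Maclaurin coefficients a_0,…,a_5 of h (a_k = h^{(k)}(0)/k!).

L = (-27 - 27·x)·Dx + (3 - 18·x - 27·x^2)·Dx^2 + (2 + 9·x + 9·x^2)·Dx^3  (order 3).
h: a_k = 2, 12, 0, 27, -135/4, 405/4, …
ICs: h(0) = 2, h′(0) = 12, h′′(0) = 0.

f: a_k = 2, 6, 9, 9, 27/4, 81/20, …
g: a_k = 0, 6, -9, 18, -81/2, 486/5, …
f+g: L₀ = lclm(L_f,L_g), ord ≤ 1+2.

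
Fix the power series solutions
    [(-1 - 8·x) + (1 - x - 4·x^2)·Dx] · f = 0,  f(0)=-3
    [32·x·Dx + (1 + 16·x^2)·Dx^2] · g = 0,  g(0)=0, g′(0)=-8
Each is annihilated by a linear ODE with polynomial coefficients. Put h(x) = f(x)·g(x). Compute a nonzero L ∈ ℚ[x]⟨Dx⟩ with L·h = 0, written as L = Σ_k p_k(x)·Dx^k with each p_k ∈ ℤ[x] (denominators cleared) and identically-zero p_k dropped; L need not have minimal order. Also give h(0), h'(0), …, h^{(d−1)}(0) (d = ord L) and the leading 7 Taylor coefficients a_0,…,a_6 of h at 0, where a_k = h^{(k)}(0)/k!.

L = (8 + 32·x + 384·x^2) + (2 - 16·x + 64·x^2 + 384·x^3)·Dx + (-1 + x - 12·x^2 + 16·x^3 + 64·x^4)·Dx^2  (order 2).
h: a_k = 0, 24, 24, -8, 88, 6424/5, 8184/5, …
ICs: h(0) = 0, h′(0) = 24.

f: a_k = -3, -3, -15, -27, -87, -195, -543, …
g: a_k = 0, -8, 0, 128/3, 0, -2048/5, 0, …
Product ⇒ symmetric product L₀, ord ≤ 2.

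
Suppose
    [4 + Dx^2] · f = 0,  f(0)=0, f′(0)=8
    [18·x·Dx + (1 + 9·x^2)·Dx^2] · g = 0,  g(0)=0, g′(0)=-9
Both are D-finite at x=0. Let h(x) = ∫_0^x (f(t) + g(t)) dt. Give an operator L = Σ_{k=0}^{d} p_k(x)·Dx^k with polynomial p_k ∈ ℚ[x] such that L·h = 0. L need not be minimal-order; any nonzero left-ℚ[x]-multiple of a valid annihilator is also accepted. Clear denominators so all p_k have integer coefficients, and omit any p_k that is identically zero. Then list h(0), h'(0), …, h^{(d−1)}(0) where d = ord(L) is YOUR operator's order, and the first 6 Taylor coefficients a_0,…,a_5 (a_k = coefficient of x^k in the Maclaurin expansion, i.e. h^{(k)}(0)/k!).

L = (-3744·x + 37584·x^3 + 11664·x^5)·Dx^2 + (-28 + 864·x^2 + 10692·x^4 + 5832·x^6)·Dx^3 + (-936·x + 9396·x^3 + 2916·x^5)·Dx^4 + (-7 + 216·x^2 + 2673·x^4 + 1458·x^6)·Dx^5  (order 5).
h: a_k = 0, 0, -1/2, 0, 65/12, 0, …
ICs: h(0) = 0, h′(0) = 0, h′′(0) = -1, h′′′(0) = 0, h′′′′(0) = 130.

f: a_k = 0, 8, 0, -16/3, 0, 16/15, …
g: a_k = 0, -9, 0, 27, 0, -729/5, …
L₀ := lclm(L_f,L_g); ord L₀ ≤ 2+2.
∫: right-multiply L₀ by Dx.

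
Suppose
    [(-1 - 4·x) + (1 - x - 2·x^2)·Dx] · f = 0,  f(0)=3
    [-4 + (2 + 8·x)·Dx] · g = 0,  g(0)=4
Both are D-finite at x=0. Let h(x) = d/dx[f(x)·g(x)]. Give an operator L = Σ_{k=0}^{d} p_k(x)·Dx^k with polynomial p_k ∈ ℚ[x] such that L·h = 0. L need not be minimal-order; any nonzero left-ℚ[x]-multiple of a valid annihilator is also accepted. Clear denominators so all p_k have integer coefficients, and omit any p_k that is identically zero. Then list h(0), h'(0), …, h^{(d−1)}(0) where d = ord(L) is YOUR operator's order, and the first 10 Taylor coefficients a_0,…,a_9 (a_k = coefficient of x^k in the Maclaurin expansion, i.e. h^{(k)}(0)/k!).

f: a_k = 3, 3, 9, 15, 33, 63, 129, 255, 513, 1023, …
g: a_k = 4, 8, -8, 16, -40, 112, -336, 1056, -3432, 11440, …
f·g: L₀ = L_f ⊗_s L_g, ord ≤ 1·1.
h=h₀': d/dx-closure on L₀ ⇒ L.
L = (2 + 32·x + 84·x^2 + 80·x^3 + 80·x^4) + (-1 - 5·x - 4·x^2 + 8·x^3 + 40·x^4 + 32·x^5)·Dx  (order 1).
h: a_k = 36, 72, 468, 432, 3780, -216, 32508, -45792, 340956, -902520, …
ICs: h(0) = 36.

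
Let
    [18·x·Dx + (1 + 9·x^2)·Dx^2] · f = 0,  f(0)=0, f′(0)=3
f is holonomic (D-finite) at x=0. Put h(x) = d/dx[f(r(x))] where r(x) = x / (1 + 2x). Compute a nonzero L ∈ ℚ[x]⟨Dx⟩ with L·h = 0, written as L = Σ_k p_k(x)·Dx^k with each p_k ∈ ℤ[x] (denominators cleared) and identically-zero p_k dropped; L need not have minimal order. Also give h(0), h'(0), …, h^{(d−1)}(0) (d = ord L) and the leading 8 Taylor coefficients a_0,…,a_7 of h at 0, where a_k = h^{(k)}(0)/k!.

L = (4 + 26·x) + (1 + 4·x + 13·x^2)·Dx  (order 1).
h: a_k = 3, -12, 9, 120, -597, 828, 4449, -28560, …
ICs: h(0) = 3.

f: a_k = 0, 3, 0, -9, 0, 243/5, 0, -2187/7, …
Change of var in L_f (x↦r) gives L₀.
Derive L from L₀ (diff closure).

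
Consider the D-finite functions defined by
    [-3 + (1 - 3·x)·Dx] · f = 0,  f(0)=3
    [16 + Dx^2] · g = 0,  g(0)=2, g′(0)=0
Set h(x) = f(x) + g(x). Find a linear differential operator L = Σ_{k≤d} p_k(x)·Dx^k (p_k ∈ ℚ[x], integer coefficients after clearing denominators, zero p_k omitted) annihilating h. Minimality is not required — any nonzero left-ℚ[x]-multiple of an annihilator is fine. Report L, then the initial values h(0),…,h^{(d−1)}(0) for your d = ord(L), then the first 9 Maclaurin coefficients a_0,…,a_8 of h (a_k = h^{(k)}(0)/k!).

L = (1680 - 2304·x + 3456·x^2) + (-272 + 1584·x - 3456·x^2 + 3456·x^3)·Dx + (105 - 144·x + 216·x^2)·Dx^2 + (-17 + 99·x - 216·x^2 + 216·x^3)·Dx^3  (order 3).
h: a_k = 5, 9, 11, 81, 793/3, 729, 97903/45, 6561, 6201169/315, …
ICs: h(0) = 5, h′(0) = 9, h′′(0) = 22.

f: a_k = 3, 9, 27, 81, 243, 729, 2187, 6561, 19683, …
g: a_k = 2, 0, -16, 0, 64/3, 0, -512/45, 0, 1024/315, …
Weyl lclm of L_f,L_g ⇒ L₀ (ord ≤ 3).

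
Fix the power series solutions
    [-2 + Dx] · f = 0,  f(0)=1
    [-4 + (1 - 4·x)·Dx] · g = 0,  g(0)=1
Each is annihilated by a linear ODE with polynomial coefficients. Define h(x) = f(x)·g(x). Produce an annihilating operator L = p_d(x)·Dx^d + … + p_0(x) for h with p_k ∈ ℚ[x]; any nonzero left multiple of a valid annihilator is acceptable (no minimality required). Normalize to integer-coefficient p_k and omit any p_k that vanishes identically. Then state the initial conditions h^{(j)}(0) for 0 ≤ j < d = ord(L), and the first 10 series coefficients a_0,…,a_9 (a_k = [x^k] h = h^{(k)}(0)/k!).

f: a_k = 1, 2, 2, 4/3, 2/3, 4/15, 4/45, 8/315, 2/315, 4/2835, …
g: a_k = 1, 4, 16, 64, 256, 1024, 4096, 16384, 65536, 262144, …
f·g: L₀ = L_f ⊗_s L_g, ord ≤ 1·1.
L = (6 - 8·x) + (-1 + 4·x)·Dx  (order 1).
h: a_k = 1, 6, 26, 316/3, 422, 25324/15, 303892/45, 2836328/105, 34035938/315, 1225293772/2835, …
ICs: h(0) = 1.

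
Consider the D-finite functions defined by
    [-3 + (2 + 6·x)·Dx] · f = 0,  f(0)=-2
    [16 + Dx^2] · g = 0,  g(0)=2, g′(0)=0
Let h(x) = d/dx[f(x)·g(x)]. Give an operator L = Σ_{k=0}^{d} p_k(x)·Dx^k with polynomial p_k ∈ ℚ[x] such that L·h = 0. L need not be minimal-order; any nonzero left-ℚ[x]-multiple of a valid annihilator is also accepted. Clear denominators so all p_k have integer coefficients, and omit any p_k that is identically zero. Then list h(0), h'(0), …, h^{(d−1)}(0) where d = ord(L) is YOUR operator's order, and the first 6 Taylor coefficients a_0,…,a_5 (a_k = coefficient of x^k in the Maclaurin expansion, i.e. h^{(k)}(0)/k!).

f: a_k = -2, -3, 9/4, -27/8, 405/64, -1701/128, …
g: a_k = 2, 0, -16, 0, 64/3, 0, …
f·g: L₀ = L_f ⊗_s L_g, ord ≤ 1·2.
h=h₀': d/dx-closure on L₀ ⇒ L.
L = (9613 + 83712·x + 273024·x^2 + 442368·x^3 + 331776·x^4) + (-444 - 5940·x - 20736·x^2 - 20736·x^3)·Dx + (364 + 3720·x + 14796·x^2 + 27648·x^3 + 20736·x^4)·Dx^2  (order 2).
h: a_k = -6, 73, 495/4, -6337/24, -11705/64, 337609/1920, …
ICs: h(0) = -6, h′(0) = 73.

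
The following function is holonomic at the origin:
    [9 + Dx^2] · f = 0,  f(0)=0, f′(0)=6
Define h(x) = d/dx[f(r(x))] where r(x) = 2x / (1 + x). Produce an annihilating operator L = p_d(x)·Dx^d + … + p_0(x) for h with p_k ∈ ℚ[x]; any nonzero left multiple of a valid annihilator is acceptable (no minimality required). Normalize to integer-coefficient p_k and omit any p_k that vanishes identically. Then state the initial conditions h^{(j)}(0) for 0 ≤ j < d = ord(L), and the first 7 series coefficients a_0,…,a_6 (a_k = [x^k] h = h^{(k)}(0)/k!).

L = (42 + 12·x + 6·x^2) + (6 + 18·x + 18·x^2 + 6·x^3)·Dx + (1 + 4·x + 6·x^2 + 4·x^3 + x^4)·Dx^2  (order 2).
h: a_k = 12, -24, -180, 816, -1452, 360, 26772/5, …
ICs: h(0) = 12, h′(0) = -24.

f: a_k = 0, 6, 0, -9, 0, 81/20, 0, …
f∘r: x↦r, Dx↦Dx/r' in L_f ⇒ L₀.
h=h₀': d/dx-closure on L₀ ⇒ L.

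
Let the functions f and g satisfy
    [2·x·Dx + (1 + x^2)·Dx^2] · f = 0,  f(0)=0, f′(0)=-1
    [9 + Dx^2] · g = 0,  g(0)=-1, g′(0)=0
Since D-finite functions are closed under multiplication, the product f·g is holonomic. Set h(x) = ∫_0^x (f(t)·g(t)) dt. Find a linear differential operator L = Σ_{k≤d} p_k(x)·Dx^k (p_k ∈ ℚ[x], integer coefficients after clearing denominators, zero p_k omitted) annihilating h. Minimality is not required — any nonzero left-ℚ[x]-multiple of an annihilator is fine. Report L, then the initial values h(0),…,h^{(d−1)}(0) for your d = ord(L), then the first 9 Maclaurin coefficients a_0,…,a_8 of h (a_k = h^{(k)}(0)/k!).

f: a_k = 0, -1, 0, 1/3, 0, -1/5, 0, 1/7, 0, …
g: a_k = -1, 0, 9/2, 0, -27/8, 0, 81/80, 0, -729/4480, …
Sym-product of L_f,L_g gives L₀ (≤ ord 4).
Integrate: L := L₀·Dx.
L = (1170 + 3834·x^2 + 4779·x^4 + 2916·x^6 + 729·x^8)·Dx + (396·x + 1044·x^3 + 972·x^5 + 324·x^7)·Dx^2 + (220 + 768·x^2 + 1026·x^4 + 648·x^6 + 162·x^8)·Dx^3 + (44·x + 116·x^3 + 108·x^5 + 36·x^7)·Dx^4 + (10 + 38·x^2 + 55·x^4 + 36·x^6 + 9·x^8)·Dx^5  (order 5).
h: a_k = 0, 0, 1/2, 0, -29/24, 0, 203/240, 0, -1781/4480, …
ICs: h(0) = 0, h′(0) = 0, h′′(0) = 1, h′′′(0) = 0, h′′′′(0) = -29.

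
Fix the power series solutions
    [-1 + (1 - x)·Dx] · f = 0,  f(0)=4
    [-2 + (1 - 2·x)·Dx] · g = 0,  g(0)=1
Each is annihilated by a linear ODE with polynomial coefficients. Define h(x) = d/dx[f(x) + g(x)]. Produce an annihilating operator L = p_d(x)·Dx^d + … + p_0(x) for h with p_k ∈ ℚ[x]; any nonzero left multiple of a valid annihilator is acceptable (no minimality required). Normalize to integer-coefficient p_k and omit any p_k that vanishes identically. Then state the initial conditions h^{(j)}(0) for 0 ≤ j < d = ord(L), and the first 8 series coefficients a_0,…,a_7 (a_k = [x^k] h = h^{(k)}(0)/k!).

f: a_k = 4, 4, 4, 4, 4, 4, 4, 4, …
g: a_k = 1, 2, 4, 8, 16, 32, 64, 128, …
f+g: L₀ = lclm(L_f,L_g), ord ≤ 1+1.
Differentiate: ansatz ord ≤ ord L₀ ⇒ L.
L = 12 + (-9 + 12·x)·Dx + (1 - 3·x + 2·x^2)·Dx^2  (order 2).
h: a_k = 6, 16, 36, 80, 180, 408, 924, 2080, …
ICs: h(0) = 6, h′(0) = 16.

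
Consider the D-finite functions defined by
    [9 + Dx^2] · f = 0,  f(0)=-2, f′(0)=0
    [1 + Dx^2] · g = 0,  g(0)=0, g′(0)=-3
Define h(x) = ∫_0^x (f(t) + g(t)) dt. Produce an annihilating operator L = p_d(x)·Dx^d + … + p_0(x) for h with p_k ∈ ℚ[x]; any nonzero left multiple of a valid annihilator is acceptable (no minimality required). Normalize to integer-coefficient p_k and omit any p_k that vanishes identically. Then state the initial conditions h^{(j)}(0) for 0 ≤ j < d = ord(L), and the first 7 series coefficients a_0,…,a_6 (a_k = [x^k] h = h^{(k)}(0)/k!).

L = 9·Dx + 10·Dx^3 + Dx^5  (order 5).
h: a_k = 0, -2, -3/2, 3, 1/8, -27/20, -1/240, …
ICs: h(0) = 0, h′(0) = -2, h′′(0) = -3, h′′′(0) = 18, h′′′′(0) = 3.

f: a_k = -2, 0, 9, 0, -27/4, 0, 81/40, …
g: a_k = 0, -3, 0, 1/2, 0, -1/40, 0, …
Weyl lclm of L_f,L_g ⇒ L₀ (ord ≤ 4).
Integrate: L := L₀·Dx.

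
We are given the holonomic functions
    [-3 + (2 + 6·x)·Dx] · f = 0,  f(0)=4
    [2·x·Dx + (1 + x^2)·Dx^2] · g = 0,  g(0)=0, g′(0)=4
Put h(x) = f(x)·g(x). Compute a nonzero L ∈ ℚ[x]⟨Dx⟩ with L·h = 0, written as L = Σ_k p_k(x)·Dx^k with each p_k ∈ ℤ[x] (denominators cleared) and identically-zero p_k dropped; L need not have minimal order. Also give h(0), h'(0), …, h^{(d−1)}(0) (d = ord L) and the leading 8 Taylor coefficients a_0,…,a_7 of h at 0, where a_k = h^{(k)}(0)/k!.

L = (27 - 12·x - 9·x^2) + (-12 - 28·x + 36·x^2 + 36·x^3)·Dx + (4 + 24·x + 40·x^2 + 24·x^3 + 36·x^4)·Dx^2  (order 2).
h: a_k = 0, 16, 24, -70/3, 19, -1657/40, 8169/80, -511199/2240, …
ICs: h(0) = 0, h′(0) = 16.

f: a_k = 4, 6, -9/2, 27/4, -405/32, 1701/64, -15309/256, 72171/512, …
g: a_k = 0, 4, 0, -4/3, 0, 4/5, 0, -4/7, …
h₀=f·g: eliminate ⇒ L₀, order ≤ 1·2.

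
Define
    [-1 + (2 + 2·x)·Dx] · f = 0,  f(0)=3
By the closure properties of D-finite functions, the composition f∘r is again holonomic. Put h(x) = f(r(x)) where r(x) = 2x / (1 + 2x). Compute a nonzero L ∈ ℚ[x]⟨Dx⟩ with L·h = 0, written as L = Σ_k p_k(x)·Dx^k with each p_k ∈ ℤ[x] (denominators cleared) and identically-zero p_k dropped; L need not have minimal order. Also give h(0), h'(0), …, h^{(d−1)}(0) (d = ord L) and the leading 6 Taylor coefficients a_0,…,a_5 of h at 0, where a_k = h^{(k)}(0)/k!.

f: a_k = 3, 3/2, -3/8, 3/16, -15/128, 21/256, …
L₀ from L_f via x↦r, Dx↦r'^{-1}Dx.
L = -1 + (1 + 6·x + 8·x^2)·Dx  (order 1).
h: a_k = 3, 3, -15/2, 39/2, -423/8, 1197/8, …
ICs: h(0) = 3.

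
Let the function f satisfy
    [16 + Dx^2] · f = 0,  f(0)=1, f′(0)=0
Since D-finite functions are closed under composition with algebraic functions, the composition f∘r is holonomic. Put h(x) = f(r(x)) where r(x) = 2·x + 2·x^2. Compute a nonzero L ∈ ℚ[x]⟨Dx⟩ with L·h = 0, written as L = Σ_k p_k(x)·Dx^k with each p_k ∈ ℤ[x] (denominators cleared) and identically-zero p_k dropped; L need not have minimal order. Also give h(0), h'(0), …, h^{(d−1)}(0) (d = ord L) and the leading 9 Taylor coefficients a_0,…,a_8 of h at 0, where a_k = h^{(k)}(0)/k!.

f: a_k = 1, 0, -8, 0, 32/3, 0, -256/45, 0, 512/315, …
L₀ from L_f via x↦r, Dx↦r'^{-1}Dx.
L = (64 + 384·x + 768·x^2 + 512·x^3) - 2·Dx + (1 + 2·x)·Dx^2  (order 2).
h: a_k = 1, 0, -32, -64, 416/3, 2048/3, 29696/45, -22528/15, -1535488/315, …
ICs: h(0) = 1, h′(0) = 0.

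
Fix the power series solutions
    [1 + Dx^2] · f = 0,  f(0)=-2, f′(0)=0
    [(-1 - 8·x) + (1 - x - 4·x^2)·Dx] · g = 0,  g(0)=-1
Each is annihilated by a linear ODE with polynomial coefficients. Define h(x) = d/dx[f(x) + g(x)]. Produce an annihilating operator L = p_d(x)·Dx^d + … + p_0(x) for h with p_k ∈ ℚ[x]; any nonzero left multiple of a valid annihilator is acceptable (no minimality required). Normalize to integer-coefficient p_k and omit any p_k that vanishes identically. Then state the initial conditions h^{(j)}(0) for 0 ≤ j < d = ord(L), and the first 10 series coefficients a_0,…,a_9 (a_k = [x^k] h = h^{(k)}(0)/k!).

L = (706 + 4324·x + 19178·x^2 + 15080·x^3 + 30400·x^4 + 1152·x^5 + 1536·x^6) + (-55 - 431·x + 153·x^2 + 1009·x^3 + 3620·x^4 + 5904·x^5 + 448·x^6 + 512·x^7)·Dx + (706 + 4324·x + 19178·x^2 + 15080·x^3 + 30400·x^4 + 1152·x^5 + 1536·x^6)·Dx^2 + (-55 - 431·x + 153·x^2 + 1009·x^3 + 3620·x^4 + 5904·x^5 + 448·x^6 + 512·x^7)·Dx^3  (order 3).
h: a_k = -1, -8, -27, -349/3, -325, -65159/60, -3087, -23486401/2520, -26361, -13769481599/181440, …
ICs: h(0) = -1, h′(0) = -8, h′′(0) = -54.

f: a_k = -2, 0, 1, 0, -1/12, 0, 1/360, 0, -1/20160, 0, …
g: a_k = -1, -1, -5, -9, -29, -65, -181, -441, -1165, -2929, …
Sum ⇒ L₀ = lclm(L_f,L_g) in ℚ(x)⟨Dx⟩.
Differentiate: ansatz ord ≤ ord L₀ ⇒ L.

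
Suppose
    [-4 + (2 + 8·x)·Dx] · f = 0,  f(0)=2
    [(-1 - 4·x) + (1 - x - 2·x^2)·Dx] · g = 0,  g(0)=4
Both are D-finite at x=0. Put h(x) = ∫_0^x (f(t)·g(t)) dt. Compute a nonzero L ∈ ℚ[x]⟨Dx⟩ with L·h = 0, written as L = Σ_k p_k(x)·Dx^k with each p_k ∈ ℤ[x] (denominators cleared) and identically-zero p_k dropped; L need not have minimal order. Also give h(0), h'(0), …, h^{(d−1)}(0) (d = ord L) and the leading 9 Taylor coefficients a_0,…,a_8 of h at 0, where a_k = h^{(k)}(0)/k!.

L = (3 + 6·x + 12·x^2)·Dx + (-1 - 3·x + 6·x^2 + 8·x^3)·Dx^2  (order 2).
h: a_k = 0, 8, 12, 8, 26, 72/5, 84, -24/7, 387, …
ICs: h(0) = 0, h′(0) = 8.

f: a_k = 2, 4, -4, 8, -20, 56, -168, 528, -1716, …
g: a_k = 4, 4, 12, 20, 44, 84, 172, 340, 684, …
h₀=f·g: eliminate ⇒ L₀, order ≤ 1·1.
Integrate: L := L₀·Dx.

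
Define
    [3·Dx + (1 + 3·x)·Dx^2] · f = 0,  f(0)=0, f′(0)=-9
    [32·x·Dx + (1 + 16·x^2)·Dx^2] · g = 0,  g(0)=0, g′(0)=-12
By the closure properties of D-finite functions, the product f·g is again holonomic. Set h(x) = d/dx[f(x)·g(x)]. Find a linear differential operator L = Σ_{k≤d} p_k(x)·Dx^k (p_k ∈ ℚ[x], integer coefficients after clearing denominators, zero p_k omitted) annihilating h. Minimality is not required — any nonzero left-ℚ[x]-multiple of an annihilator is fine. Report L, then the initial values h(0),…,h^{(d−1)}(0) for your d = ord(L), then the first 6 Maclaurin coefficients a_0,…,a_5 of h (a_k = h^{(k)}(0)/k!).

L = (15744 + 89280·x + 811008·x^2 + 5299200·x^3 + 13271040·x^4 + 17252352·x^5 + 21233664·x^7) + (4258 + 91200·x + 775488·x^2 + 4635648·x^3 + 18247680·x^4 + 41140224·x^5 + 46448640·x^6 + 21233664·x^7 + 74317824·x^8)·Dx + (492 + 12548·x + 131328·x^2 + 747968·x^3 + 3219456·x^4 + 10146816·x^5 + 21233664·x^6 + 24920064·x^7 + 21233664·x^8 + 42467328·x^9)·Dx^2 + (73 + 822·x + 6161·x^2 + 34944·x^3 + 151168·x^4 + 500736·x^5 + 1322496·x^6 + 2654208·x^7 + 3244032·x^8 + 3538944·x^9 + 5308416·x^10)·Dx^3  (order 3).
h: a_k = 0, 216, -486, -1008, 675, 166536/5, …
ICs: h(0) = 0, h′(0) = 216, h′′(0) = -972.

f: a_k = 0, -9, 27/2, -27, 243/4, -729/5, …
g: a_k = 0, -12, 0, 64, 0, -3072/5, …
h₀=f·g: eliminate ⇒ L₀, order ≤ 2·2.
h₀' ⇒ L via d/dx closure of L₀.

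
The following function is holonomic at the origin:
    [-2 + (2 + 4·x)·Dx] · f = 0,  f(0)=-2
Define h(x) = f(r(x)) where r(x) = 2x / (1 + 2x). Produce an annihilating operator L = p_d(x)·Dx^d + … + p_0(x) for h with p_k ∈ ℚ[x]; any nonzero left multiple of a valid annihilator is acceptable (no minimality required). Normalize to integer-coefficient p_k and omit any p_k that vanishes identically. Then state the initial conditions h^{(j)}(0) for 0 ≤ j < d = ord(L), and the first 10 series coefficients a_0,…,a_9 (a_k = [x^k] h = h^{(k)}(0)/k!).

L = -2 + (1 + 8·x + 12·x^2)·Dx  (order 1).
h: a_k = -2, -4, 12, -40, 148, -600, 2616, -12048, 57780, -285592, …
ICs: h(0) = -2.

f: a_k = -2, -2, 1, -1, 5/4, -7/4, 21/8, -33/8, 429/64, -715/64, …
h₀=f(r): pull back L_f along r ⇒ L₀.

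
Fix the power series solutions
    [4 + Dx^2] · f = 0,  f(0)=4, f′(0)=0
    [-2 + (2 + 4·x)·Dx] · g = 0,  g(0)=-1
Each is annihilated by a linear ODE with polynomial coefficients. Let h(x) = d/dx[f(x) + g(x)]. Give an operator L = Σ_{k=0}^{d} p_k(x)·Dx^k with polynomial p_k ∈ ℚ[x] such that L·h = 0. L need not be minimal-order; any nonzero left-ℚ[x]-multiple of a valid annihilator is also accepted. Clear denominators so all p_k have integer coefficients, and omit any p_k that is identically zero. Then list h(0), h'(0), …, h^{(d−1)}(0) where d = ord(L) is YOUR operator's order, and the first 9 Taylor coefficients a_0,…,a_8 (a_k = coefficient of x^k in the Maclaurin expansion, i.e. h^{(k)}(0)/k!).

L = (-76 - 64·x - 64·x^2) + (-28 - 120·x - 192·x^2 - 128·x^3)·Dx + (-19 - 16·x - 16·x^2)·Dx^2 + (-7 - 30·x - 48·x^2 - 32·x^3)·Dx^3  (order 3).
h: a_k = -1, -15, -3/2, 79/6, -35/8, 689/120, -231/16, 136159/5040, -6435/128, …
ICs: h(0) = -1, h′(0) = -15, h′′(0) = -3.

f: a_k = 4, 0, -8, 0, 8/3, 0, -16/45, 0, 8/315, …
g: a_k = -1, -1, 1/2, -1/2, 5/8, -7/8, 21/16, -33/16, 429/128, …
Weyl lclm of L_f,L_g ⇒ L₀ (ord ≤ 3).
Differentiate: ansatz ord ≤ ord L₀ ⇒ L.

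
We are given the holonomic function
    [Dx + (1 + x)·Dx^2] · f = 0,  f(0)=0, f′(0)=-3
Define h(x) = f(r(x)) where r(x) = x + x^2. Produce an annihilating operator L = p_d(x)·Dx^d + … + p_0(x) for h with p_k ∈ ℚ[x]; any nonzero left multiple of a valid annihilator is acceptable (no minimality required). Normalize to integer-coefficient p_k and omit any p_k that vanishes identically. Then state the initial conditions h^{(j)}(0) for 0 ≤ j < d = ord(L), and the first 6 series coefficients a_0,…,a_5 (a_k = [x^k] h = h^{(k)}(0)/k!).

L = (-1 + 2·x + 2·x^2)·Dx + (1 + 3·x + 3·x^2 + 2·x^3)·Dx^2  (order 2).
h: a_k = 0, -3, -3/2, 2, -3/4, -3/5, …
ICs: h(0) = 0, h′(0) = -3.

f: a_k = 0, -3, 3/2, -1, 3/4, -3/5, …
L₀ from L_f via x↦r, Dx↦r'^{-1}Dx.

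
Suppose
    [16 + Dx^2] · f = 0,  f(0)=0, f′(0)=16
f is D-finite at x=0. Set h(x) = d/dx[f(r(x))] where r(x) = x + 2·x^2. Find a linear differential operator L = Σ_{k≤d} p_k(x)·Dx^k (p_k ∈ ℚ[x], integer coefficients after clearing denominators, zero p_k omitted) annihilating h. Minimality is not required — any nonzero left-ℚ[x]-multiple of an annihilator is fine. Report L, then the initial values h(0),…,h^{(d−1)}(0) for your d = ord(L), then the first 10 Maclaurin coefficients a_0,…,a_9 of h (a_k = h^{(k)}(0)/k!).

f: a_k = 0, 16, 0, -128/3, 0, 512/15, 0, -4096/315, 0, 8192/2835, …
L₀ from L_f via x↦r, Dx↦r'^{-1}Dx.
Differentiate: ansatz ord ≤ ord L₀ ⇒ L.
L = (64 + 256·x + 1536·x^2 + 4096·x^3 + 4096·x^4) + (-12 - 48·x)·Dx + (1 + 8·x + 16·x^2)·Dx^2  (order 2).
h: a_k = 16, 64, -128, -1024, -7168/3, 0, 425984/45, 917504/45, 4653056/315, -524288/21, …
ICs: h(0) = 16, h′(0) = 64.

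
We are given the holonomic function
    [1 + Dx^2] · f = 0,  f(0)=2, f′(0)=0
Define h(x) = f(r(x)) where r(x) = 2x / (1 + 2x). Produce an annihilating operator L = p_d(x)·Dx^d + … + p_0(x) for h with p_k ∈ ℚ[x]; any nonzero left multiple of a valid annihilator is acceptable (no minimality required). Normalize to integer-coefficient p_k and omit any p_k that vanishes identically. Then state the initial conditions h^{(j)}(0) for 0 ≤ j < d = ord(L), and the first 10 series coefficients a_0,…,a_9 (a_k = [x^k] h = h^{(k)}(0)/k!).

f: a_k = 2, 0, -1, 0, 1/12, 0, -1/360, 0, 1/20160, 0, …
h₀=f(r): pull back L_f along r ⇒ L₀.
L = 4 + (4 + 24·x + 48·x^2 + 32·x^3)·Dx + (1 + 8·x + 24·x^2 + 32·x^3 + 16·x^4)·Dx^2  (order 2).
h: a_k = 2, 0, -4, 16, -140/3, 352/3, -12008/45, 2784/5, -66796/63, 562624/315, …
ICs: h(0) = 2, h′(0) = 0.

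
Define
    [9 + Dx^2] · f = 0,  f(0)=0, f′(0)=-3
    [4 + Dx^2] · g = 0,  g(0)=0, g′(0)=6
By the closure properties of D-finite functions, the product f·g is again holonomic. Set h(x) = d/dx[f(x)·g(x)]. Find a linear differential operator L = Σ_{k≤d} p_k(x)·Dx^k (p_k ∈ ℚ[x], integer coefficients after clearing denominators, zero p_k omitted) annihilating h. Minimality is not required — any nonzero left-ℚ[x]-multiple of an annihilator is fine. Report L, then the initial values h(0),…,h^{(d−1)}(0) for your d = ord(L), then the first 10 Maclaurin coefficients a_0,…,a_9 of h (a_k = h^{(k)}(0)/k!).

f: a_k = 0, -3, 0, 9/2, 0, -81/40, 0, 243/560, 0, -243/4480, …
g: a_k = 0, 6, 0, -4, 0, 4/5, 0, -8/105, 0, 4/945, …
L₀ := L_f ⊗_s L_g (sym. prod.), ord ≤ 4.
h=h₀': d/dx-closure on L₀ ⇒ L.
L = 25 + 26·Dx^2 + Dx^4  (order 4).
h: a_k = 0, -36, 0, 156, 0, -1953/10, 0, 4069/35, 0, -406901/10080, …
ICs: h(0) = 0, h′(0) = -36, h′′(0) = 0, h′′′(0) = 936.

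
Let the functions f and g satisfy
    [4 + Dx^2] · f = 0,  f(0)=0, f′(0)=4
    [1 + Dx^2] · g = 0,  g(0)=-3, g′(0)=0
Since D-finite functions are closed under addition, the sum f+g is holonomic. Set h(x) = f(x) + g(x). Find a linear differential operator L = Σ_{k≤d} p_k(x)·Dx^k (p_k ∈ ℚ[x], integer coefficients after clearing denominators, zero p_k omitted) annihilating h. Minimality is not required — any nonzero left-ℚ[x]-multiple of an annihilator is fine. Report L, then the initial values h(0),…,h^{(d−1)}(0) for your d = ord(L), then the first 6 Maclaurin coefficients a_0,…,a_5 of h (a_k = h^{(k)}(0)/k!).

f: a_k = 0, 4, 0, -8/3, 0, 8/15, …
g: a_k = -3, 0, 3/2, 0, -1/8, 0, …
Sum ⇒ L₀ = lclm(L_f,L_g) in ℚ(x)⟨Dx⟩.
L = 4 + 5·Dx^2 + Dx^4  (order 4).
h: a_k = -3, 4, 3/2, -8/3, -1/8, 8/15, …
ICs: h(0) = -3, h′(0) = 4, h′′(0) = 3, h′′′(0) = -16.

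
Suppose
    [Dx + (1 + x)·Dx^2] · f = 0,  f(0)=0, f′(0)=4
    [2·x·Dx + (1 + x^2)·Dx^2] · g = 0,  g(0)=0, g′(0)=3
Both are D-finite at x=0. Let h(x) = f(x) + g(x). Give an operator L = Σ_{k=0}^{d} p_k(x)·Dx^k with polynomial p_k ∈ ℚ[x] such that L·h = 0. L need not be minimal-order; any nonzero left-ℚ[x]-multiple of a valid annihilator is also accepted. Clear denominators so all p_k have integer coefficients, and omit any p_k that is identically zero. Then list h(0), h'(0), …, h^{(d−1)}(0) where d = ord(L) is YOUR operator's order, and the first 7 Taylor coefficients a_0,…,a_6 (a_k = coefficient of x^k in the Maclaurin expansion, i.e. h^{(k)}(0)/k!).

f: a_k = 0, 4, -2, 4/3, -1, 4/5, -2/3, …
g: a_k = 0, 3, 0, -1, 0, 3/5, 0, …
Sum ⇒ L₀ = lclm(L_f,L_g) in ℚ(x)⟨Dx⟩.
L = (-2 - 6·x + 6·x^2 + 2·x^3)·Dx + (-4 - 4·x + 12·x^3 + 4·x^4)·Dx^2 + (-1 + x + 2·x^2 + 2·x^3 + 3·x^4 + x^5)·Dx^3  (order 3).
h: a_k = 0, 7, -2, 1/3, -1, 7/5, -2/3, …
ICs: h(0) = 0, h′(0) = 7, h′′(0) = -4.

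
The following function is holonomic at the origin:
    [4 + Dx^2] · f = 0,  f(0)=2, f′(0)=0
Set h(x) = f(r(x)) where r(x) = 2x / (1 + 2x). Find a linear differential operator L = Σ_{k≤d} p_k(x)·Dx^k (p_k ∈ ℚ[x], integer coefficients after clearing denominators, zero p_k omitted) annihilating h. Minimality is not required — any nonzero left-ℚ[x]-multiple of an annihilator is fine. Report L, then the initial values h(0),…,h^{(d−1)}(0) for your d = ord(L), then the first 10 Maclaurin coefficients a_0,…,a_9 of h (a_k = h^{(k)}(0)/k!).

L = 16 + (4 + 24·x + 48·x^2 + 32·x^3)·Dx + (1 + 8·x + 24·x^2 + 32·x^3 + 16·x^4)·Dx^2  (order 2).
h: a_k = 2, 0, -16, 64, -512/3, 1024/3, -19712/45, -1024/5, 1205248/315, -5292032/315, …
ICs: h(0) = 2, h′(0) = 0.

f: a_k = 2, 0, -4, 0, 4/3, 0, -8/45, 0, 4/315, 0, …
h₀=f(r): pull back L_f along r ⇒ L₀.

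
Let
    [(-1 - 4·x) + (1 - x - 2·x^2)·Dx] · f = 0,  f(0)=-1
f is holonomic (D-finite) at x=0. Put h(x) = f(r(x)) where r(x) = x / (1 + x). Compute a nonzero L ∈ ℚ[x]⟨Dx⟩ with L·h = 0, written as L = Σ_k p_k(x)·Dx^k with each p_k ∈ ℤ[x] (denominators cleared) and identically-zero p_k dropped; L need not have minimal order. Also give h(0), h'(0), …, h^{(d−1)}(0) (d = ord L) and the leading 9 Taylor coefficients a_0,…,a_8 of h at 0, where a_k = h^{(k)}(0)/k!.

L = (1 + 5·x) + (-1 - 2·x + x^2 + 2·x^3)·Dx  (order 1).
h: a_k = -1, -1, -2, 0, -4, 4, -12, 20, -44, …
ICs: h(0) = -1.

f: a_k = -1, -1, -3, -5, -11, -21, -43, -85, -171, …
f∘r: x↦r, Dx↦Dx/r' in L_f ⇒ L₀.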